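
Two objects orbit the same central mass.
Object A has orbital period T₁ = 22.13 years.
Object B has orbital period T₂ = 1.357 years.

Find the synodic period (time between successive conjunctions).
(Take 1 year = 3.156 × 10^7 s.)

Convert to SI: T₁ = 22.13 years = 6.98423e+08 s; T₂ = 1.357 years = 4.28269e+07 s.
T_syn = |T₁ · T₂ / (T₁ − T₂)|.
T_syn = |6.98423e+08 · 4.28269e+07 / (6.98423e+08 − 4.28269e+07)| s ≈ 4.562e+07 s = 1.446 years.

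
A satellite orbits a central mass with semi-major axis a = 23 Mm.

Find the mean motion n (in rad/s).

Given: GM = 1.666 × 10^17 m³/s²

Convert to SI: a = 23 Mm = 2.3e+07 m.
n = √(GM / a³).
n = √(1.666e+17 / (2.3e+07)³) rad/s ≈ 0.0037 rad/s.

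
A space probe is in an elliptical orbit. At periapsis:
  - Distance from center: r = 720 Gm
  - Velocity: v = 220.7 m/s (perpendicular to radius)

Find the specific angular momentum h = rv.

Convert to SI: r = 720 Gm = 7.2e+11 m.
With v perpendicular to r, h = r · v.
h = 7.2e+11 · 220.7 m²/s ≈ 1.589e+14 m²/s.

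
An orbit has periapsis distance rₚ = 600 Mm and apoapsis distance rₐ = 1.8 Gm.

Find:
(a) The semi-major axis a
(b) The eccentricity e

Convert to SI: rₚ = 600 Mm = 6e+08 m; rₐ = 1.8 Gm = 1.8e+09 m.
(a) a = (rₚ + rₐ) / 2 = (6e+08 + 1.8e+09) / 2 ≈ 1.2e+09 m = 1.2 Gm.
(b) e = (rₐ − rₚ) / (rₐ + rₚ) = (1.8e+09 − 6e+08) / (1.8e+09 + 6e+08) ≈ 0.5.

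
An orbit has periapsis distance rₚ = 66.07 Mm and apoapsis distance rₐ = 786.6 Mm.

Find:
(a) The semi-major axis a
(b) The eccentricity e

Convert to SI: rₚ = 66.07 Mm = 6.607e+07 m; rₐ = 786.6 Mm = 7.866e+08 m.
(a) a = (rₚ + rₐ) / 2 = (6.607e+07 + 7.866e+08) / 2 ≈ 4.263e+08 m = 426.3 Mm.
(b) e = (rₐ − rₚ) / (rₐ + rₚ) = (7.866e+08 − 6.607e+07) / (7.866e+08 + 6.607e+07) ≈ 0.845.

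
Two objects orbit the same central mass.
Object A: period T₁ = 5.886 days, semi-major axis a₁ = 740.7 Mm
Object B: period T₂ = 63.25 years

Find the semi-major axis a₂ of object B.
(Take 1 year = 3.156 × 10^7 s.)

Convert to SI: T₁ = 5.886 days = 508550 s; a₁ = 740.7 Mm = 7.407e+08 m; T₂ = 63.25 years = 1.99617e+09 s.
Kepler's third law: (T₁/T₂)² = (a₁/a₂)³ ⇒ a₂ = a₁ · (T₂/T₁)^(2/3).
T₂/T₁ = 1.99617e+09 / 508550 = 3925.22.
a₂ = 7.407e+08 · (3925.22)^(2/3) m ≈ 1.843e+11 m = 184.3 Gm.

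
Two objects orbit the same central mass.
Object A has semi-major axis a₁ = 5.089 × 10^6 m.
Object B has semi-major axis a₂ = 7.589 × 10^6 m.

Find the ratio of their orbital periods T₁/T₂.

From Kepler's third law, (T₁/T₂)² = (a₁/a₂)³, so T₁/T₂ = (a₁/a₂)^(3/2).
a₁/a₂ = 5.089e+06 / 7.589e+06 = 0.670576.
T₁/T₂ = (0.670576)^(3/2) ≈ 0.5491.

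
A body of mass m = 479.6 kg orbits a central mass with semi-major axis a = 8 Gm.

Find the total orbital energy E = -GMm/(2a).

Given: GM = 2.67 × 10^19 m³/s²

Convert to SI: a = 8 Gm = 8e+09 m.
E = −GMm / (2a).
E = −2.67e+19 · 479.6 / (2 · 8e+09) J ≈ -8.003e+11 J = -800.3 GJ.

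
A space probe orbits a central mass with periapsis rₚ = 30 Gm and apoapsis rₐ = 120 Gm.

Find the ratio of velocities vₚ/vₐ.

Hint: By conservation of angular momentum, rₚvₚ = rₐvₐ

Convert to SI: rₚ = 30 Gm = 3e+10 m; rₐ = 120 Gm = 1.2e+11 m.
Conservation of angular momentum gives rₚvₚ = rₐvₐ, so vₚ/vₐ = rₐ/rₚ.
vₚ/vₐ = 1.2e+11 / 3e+10 ≈ 4.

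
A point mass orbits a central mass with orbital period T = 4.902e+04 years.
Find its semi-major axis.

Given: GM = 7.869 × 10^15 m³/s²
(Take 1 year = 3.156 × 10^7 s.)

Convert to SI: T = 4.902e+04 years = 1.54707e+12 s.
Invert Kepler's third law: a = (GM · T² / (4π²))^(1/3).
Substituting T = 1.54707e+12 s and GM = 7.869e+15 m³/s²:
a = (7.869e+15 · (1.54707e+12)² / (4π²))^(1/3) m
a ≈ 7.814e+12 m = 7.814 Tm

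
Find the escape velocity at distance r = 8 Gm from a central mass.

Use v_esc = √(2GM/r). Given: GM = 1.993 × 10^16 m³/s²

Convert to SI: r = 8 Gm = 8e+09 m.
Escape velocity comes from setting total energy to zero: ½v² − GM/r = 0 ⇒ v_esc = √(2GM / r).
v_esc = √(2 · 1.993e+16 / 8e+09) m/s ≈ 2232 m/s = 2.232 km/s.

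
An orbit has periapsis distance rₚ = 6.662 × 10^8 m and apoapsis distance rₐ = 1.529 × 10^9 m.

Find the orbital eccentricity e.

e = (rₐ − rₚ) / (rₐ + rₚ).
e = (1.529e+09 − 6.662e+08) / (1.529e+09 + 6.662e+08) = 8.628e+08 / 2.1952e+09 ≈ 0.393.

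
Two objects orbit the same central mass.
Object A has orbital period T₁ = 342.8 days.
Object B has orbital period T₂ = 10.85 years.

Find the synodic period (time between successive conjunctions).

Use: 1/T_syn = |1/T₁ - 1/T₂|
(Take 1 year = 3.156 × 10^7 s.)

Convert to SI: T₁ = 342.8 days = 2.96179e+07 s; T₂ = 10.85 years = 3.42426e+08 s.
T_syn = |T₁ · T₂ / (T₁ − T₂)|.
T_syn = |2.96179e+07 · 3.42426e+08 / (2.96179e+07 − 3.42426e+08)| s ≈ 3.242e+07 s = 1.027 years.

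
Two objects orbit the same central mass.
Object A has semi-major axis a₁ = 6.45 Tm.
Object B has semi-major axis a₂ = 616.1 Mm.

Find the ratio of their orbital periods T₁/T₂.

Convert to SI: a₁ = 6.45 Tm = 6.45e+12 m; a₂ = 616.1 Mm = 6.161e+08 m.
From Kepler's third law, (T₁/T₂)² = (a₁/a₂)³, so T₁/T₂ = (a₁/a₂)^(3/2).
a₁/a₂ = 6.45e+12 / 6.161e+08 = 10469.1.
T₁/T₂ = (10469.1)^(3/2) ≈ 1.071e+06.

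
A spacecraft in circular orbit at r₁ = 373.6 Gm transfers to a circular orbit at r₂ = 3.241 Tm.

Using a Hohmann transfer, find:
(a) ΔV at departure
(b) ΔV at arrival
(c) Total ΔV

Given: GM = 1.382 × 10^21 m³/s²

Convert to SI: r₁ = 373.6 Gm = 3.736e+11 m; r₂ = 3.241 Tm = 3.241e+12 m.
Transfer semi-major axis: a_t = (r₁ + r₂)/2 = (3.736e+11 + 3.241e+12)/2 = 1.8073e+12 m.
Circular speeds: v₁ = √(GM/r₁) = 60820.6 m/s, v₂ = √(GM/r₂) = 20649.7 m/s.
Transfer speeds (vis-viva v² = GM(2/r − 1/a_t)): v₁ᵗ = 81447 m/s, v₂ᵗ = 9388.64 m/s.
(a) ΔV₁ = |v₁ᵗ − v₁| ≈ 2.063e+04 m/s = 20.63 km/s.
(b) ΔV₂ = |v₂ − v₂ᵗ| ≈ 1.126e+04 m/s = 11.26 km/s.
(c) ΔV_total = ΔV₁ + ΔV₂ ≈ 3.189e+04 m/s = 31.89 km/s.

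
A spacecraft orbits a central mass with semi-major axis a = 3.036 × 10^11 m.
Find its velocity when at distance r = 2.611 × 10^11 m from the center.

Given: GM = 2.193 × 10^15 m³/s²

Vis-viva: v = √(GM · (2/r − 1/a)).
2/r − 1/a = 2/2.611e+11 − 1/3.036e+11 = 4.36609e-12 m⁻¹.
v = √(2.193e+15 · 4.36609e-12) m/s ≈ 97.85 m/s = 97.85 m/s.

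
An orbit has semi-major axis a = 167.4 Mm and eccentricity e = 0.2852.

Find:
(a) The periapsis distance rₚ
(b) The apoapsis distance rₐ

Convert to SI: a = 167.4 Mm = 1.674e+08 m.
(a) rₚ = a(1 − e) = 1.674e+08 · (1 − 0.2852) = 1.674e+08 · 0.7148 ≈ 1.197e+08 m = 119.7 Mm.
(b) rₐ = a(1 + e) = 1.674e+08 · (1 + 0.2852) = 1.674e+08 · 1.2852 ≈ 2.151e+08 m = 215.1 Mm.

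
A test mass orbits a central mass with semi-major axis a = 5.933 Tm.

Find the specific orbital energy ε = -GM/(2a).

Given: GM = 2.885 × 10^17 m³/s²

Convert to SI: a = 5.933 Tm = 5.933e+12 m.
ε = −GM / (2a).
ε = −2.885e+17 / (2 · 5.933e+12) J/kg ≈ -2.431e+04 J/kg = -24.31 kJ/kg.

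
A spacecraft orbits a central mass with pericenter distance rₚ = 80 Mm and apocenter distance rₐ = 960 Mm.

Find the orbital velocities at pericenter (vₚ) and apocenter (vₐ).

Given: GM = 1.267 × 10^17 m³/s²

Convert to SI: rₚ = 80 Mm = 8e+07 m; rₐ = 960 Mm = 9.6e+08 m.
Use the vis-viva equation v² = GM(2/r − 1/a) with a = (rₚ + rₐ)/2 = (8e+07 + 9.6e+08)/2 = 5.2e+08 m.
vₚ = √(GM · (2/rₚ − 1/a)) = √(1.267e+17 · (2/8e+07 − 1/5.2e+08)) m/s ≈ 5.407e+04 m/s = 54.07 km/s.
vₐ = √(GM · (2/rₐ − 1/a)) = √(1.267e+17 · (2/9.6e+08 − 1/5.2e+08)) m/s ≈ 4506 m/s = 4.506 km/s.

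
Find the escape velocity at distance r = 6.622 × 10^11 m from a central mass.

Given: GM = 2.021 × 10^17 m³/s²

Escape velocity comes from setting total energy to zero: ½v² − GM/r = 0 ⇒ v_esc = √(2GM / r).
v_esc = √(2 · 2.021e+17 / 6.622e+11) m/s ≈ 781.3 m/s = 781.3 m/s.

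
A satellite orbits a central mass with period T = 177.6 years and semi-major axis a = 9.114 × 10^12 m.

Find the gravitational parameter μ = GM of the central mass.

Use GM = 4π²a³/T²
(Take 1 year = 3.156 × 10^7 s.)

Convert to SI: T = 177.6 years = 5.60506e+09 s.
GM = 4π² · a³ / T².
GM = 4π² · (9.114e+12)³ / (5.60506e+09)² m³/s² ≈ 9.513e+20 m³/s² = 9.513 × 10^20 m³/s².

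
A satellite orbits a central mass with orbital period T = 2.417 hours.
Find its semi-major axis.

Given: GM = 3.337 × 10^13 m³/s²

Convert to SI: T = 2.417 hours = 8701.2 s.
Invert Kepler's third law: a = (GM · T² / (4π²))^(1/3).
Substituting T = 8701.2 s and GM = 3.337e+13 m³/s²:
a = (3.337e+13 · (8701.2)² / (4π²))^(1/3) m
a ≈ 4e+06 m = 4 Mm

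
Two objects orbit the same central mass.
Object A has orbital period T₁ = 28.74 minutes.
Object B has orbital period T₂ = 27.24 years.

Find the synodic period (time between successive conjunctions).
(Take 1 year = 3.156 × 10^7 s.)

Convert to SI: T₁ = 28.74 minutes = 1724.4 s; T₂ = 27.24 years = 8.59694e+08 s.
T_syn = |T₁ · T₂ / (T₁ − T₂)|.
T_syn = |1724.4 · 8.59694e+08 / (1724.4 − 8.59694e+08)| s ≈ 1724 s = 28.74 minutes.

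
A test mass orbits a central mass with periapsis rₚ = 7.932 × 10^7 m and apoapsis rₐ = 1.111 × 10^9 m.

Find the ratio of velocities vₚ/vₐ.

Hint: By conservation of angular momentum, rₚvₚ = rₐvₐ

Conservation of angular momentum gives rₚvₚ = rₐvₐ, so vₚ/vₐ = rₐ/rₚ.
vₚ/vₐ = 1.111e+09 / 7.932e+07 ≈ 14.01.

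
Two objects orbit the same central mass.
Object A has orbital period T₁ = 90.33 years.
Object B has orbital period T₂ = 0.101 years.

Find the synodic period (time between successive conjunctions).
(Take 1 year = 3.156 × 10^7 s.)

Convert to SI: T₁ = 90.33 years = 2.85081e+09 s; T₂ = 0.101 years = 3.18756e+06 s.
T_syn = |T₁ · T₂ / (T₁ − T₂)|.
T_syn = |2.85081e+09 · 3.18756e+06 / (2.85081e+09 − 3.18756e+06)| s ≈ 3.191e+06 s = 0.1011 years.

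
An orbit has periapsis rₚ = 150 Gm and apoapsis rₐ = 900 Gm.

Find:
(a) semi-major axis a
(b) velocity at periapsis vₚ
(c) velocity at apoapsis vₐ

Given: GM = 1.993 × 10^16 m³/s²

Convert to SI: rₚ = 150 Gm = 1.5e+11 m; rₐ = 900 Gm = 9e+11 m.
(a) a = (rₚ + rₐ)/2 = (1.5e+11 + 9e+11)/2 ≈ 5.25e+11 m
(b) With a = (rₚ + rₐ)/2 = 5.25e+11 m, vₚ = √(GM (2/rₚ − 1/a)) = √(1.993e+16 · (2/1.5e+11 − 1/5.25e+11)) m/s ≈ 477.3 m/s
(c) With a = (rₚ + rₐ)/2 = 5.25e+11 m, vₐ = √(GM (2/rₐ − 1/a)) = √(1.993e+16 · (2/9e+11 − 1/5.25e+11)) m/s ≈ 79.54 m/s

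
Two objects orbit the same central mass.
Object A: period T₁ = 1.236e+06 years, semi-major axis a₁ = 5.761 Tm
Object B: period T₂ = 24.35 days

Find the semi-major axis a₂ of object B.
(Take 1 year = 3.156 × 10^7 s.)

Convert to SI: T₁ = 1.236e+06 years = 3.90082e+13 s; a₁ = 5.761 Tm = 5.761e+12 m; T₂ = 24.35 days = 2.10384e+06 s.
Kepler's third law: (T₁/T₂)² = (a₁/a₂)³ ⇒ a₂ = a₁ · (T₂/T₁)^(2/3).
T₂/T₁ = 2.10384e+06 / 3.90082e+13 = 5.39333e-08.
a₂ = 5.761e+12 · (5.39333e-08)^(2/3) m ≈ 8.224e+07 m = 82.24 Mm.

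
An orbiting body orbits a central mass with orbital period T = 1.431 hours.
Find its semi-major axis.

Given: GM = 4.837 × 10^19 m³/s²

Convert to SI: T = 1.431 hours = 5151.6 s.
Invert Kepler's third law: a = (GM · T² / (4π²))^(1/3).
Substituting T = 5151.6 s and GM = 4.837e+19 m³/s²:
a = (4.837e+19 · (5151.6)² / (4π²))^(1/3) m
a ≈ 3.192e+08 m = 3.192 × 10^8 m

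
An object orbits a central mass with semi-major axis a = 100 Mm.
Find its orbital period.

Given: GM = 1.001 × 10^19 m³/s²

Convert to SI: a = 100 Mm = 1e+08 m.
Kepler's third law: T = 2π √(a³ / GM).
Substituting a = 1e+08 m and GM = 1.001e+19 m³/s²:
T = 2π √((1e+08)³ / 1.001e+19) s
T ≈ 1986 s = 33.1 minutes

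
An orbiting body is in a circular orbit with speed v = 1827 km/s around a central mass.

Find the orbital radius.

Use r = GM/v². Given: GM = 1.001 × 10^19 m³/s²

Convert to SI: v = 1827 km/s = 1.827e+06 m/s.
For a circular orbit, v² = GM / r, so r = GM / v².
r = 1.001e+19 / (1.827e+06)² m ≈ 2.999e+06 m = 2.999 Mm.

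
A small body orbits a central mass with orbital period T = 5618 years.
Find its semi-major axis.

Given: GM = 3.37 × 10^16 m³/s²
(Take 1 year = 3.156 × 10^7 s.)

Convert to SI: T = 5618 years = 1.77304e+11 s.
Invert Kepler's third law: a = (GM · T² / (4π²))^(1/3).
Substituting T = 1.77304e+11 s and GM = 3.37e+16 m³/s²:
a = (3.37e+16 · (1.77304e+11)² / (4π²))^(1/3) m
a ≈ 2.994e+12 m = 2.994 Tm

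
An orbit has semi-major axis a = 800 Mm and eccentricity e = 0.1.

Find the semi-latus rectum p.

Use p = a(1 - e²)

Convert to SI: a = 800 Mm = 8e+08 m.
p = a (1 − e²).
p = 8e+08 · (1 − (0.1)²) = 8e+08 · 0.99 ≈ 7.92e+08 m = 792 Mm.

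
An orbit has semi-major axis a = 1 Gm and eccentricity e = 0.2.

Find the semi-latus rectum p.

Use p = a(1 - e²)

Convert to SI: a = 1 Gm = 1e+09 m.
p = a (1 − e²).
p = 1e+09 · (1 − (0.2)²) = 1e+09 · 0.96 ≈ 9.6e+08 m = 960 Mm.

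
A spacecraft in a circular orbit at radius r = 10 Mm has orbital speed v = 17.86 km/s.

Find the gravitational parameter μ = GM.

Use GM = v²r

Convert to SI: r = 10 Mm = 1e+07 m; v = 17.86 km/s = 17860 m/s.
For a circular orbit v² = GM/r, so GM = v² · r.
GM = (17860)² · 1e+07 m³/s² ≈ 3.19e+15 m³/s² = 3.19 × 10^15 m³/s².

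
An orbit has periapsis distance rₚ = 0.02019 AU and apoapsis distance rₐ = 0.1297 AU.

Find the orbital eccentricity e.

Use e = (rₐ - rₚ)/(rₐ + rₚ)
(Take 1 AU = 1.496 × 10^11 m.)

Convert to SI: rₚ = 0.02019 AU = 3.02042e+09 m; rₐ = 0.1297 AU = 1.94031e+10 m.
e = (rₐ − rₚ) / (rₐ + rₚ).
e = (1.94031e+10 − 3.02042e+09) / (1.94031e+10 + 3.02042e+09) = 1.63827e+10 / 2.24235e+10 ≈ 0.7306.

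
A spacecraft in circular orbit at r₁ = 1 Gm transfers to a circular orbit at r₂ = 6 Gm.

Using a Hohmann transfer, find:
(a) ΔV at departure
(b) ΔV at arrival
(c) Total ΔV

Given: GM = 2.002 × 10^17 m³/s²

Convert to SI: r₁ = 1 Gm = 1e+09 m; r₂ = 6 Gm = 6e+09 m.
Transfer semi-major axis: a_t = (r₁ + r₂)/2 = (1e+09 + 6e+09)/2 = 3.5e+09 m.
Circular speeds: v₁ = √(GM/r₁) = 14149.2 m/s, v₂ = √(GM/r₂) = 5776.39 m/s.
Transfer speeds (vis-viva v² = GM(2/r − 1/a_t)): v₁ᵗ = 18525.7 m/s, v₂ᵗ = 3087.61 m/s.
(a) ΔV₁ = |v₁ᵗ − v₁| ≈ 4376 m/s = 4.376 km/s.
(b) ΔV₂ = |v₂ − v₂ᵗ| ≈ 2689 m/s = 2.689 km/s.
(c) ΔV_total = ΔV₁ + ΔV₂ ≈ 7065 m/s = 7.065 km/s.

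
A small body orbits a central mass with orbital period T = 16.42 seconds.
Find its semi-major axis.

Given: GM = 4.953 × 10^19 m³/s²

Invert Kepler's third law: a = (GM · T² / (4π²))^(1/3).
Substituting T = 16.42 s and GM = 4.953e+19 m³/s²:
a = (4.953e+19 · (16.42)² / (4π²))^(1/3) m
a ≈ 6.968e+06 m = 6.968 Mm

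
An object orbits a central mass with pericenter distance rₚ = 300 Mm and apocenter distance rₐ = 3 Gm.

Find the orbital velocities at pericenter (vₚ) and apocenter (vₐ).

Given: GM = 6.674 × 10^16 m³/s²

Convert to SI: rₚ = 300 Mm = 3e+08 m; rₐ = 3 Gm = 3e+09 m.
Use the vis-viva equation v² = GM(2/r − 1/a) with a = (rₚ + rₐ)/2 = (3e+08 + 3e+09)/2 = 1.65e+09 m.
vₚ = √(GM · (2/rₚ − 1/a)) = √(6.674e+16 · (2/3e+08 − 1/1.65e+09)) m/s ≈ 2.011e+04 m/s = 20.11 km/s.
vₐ = √(GM · (2/rₐ − 1/a)) = √(6.674e+16 · (2/3e+09 − 1/1.65e+09)) m/s ≈ 2011 m/s = 2.011 km/s.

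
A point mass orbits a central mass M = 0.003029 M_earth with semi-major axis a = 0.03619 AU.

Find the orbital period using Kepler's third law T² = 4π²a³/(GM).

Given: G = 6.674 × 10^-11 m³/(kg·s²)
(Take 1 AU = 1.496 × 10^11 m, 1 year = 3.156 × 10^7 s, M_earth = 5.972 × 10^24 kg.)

Convert to SI: a = 0.03619 AU = 5.41402e+09 m; M = 0.003029 M_earth = 1.80892e+22 kg.
GM = G · M = 6.674e-11 · 1.80892e+22 = 1.20727e+12 m³/s².
Kepler's third law: T = 2π √(a³ / GM).
Substituting a = 5.41402e+09 m and GM = 1.20727e+12 m³/s²:
T = 2π √((5.41402e+09)³ / 1.20727e+12) s
T ≈ 2.278e+09 s = 72.18 years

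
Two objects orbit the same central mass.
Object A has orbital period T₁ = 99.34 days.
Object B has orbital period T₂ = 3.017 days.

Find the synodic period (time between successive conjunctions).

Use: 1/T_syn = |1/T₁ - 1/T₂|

Convert to SI: T₁ = 99.34 days = 8.58298e+06 s; T₂ = 3.017 days = 260669 s.
T_syn = |T₁ · T₂ / (T₁ − T₂)|.
T_syn = |8.58298e+06 · 260669 / (8.58298e+06 − 260669)| s ≈ 2.688e+05 s = 3.111 days.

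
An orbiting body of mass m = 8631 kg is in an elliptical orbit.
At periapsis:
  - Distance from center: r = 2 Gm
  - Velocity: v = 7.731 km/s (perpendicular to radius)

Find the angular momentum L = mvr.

Convert to SI: r = 2 Gm = 2e+09 m; v = 7.731 km/s = 7731 m/s.
Since v is perpendicular to r, L = m · v · r.
L = 8631 · 7731 · 2e+09 kg·m²/s ≈ 1.335e+17 kg·m²/s.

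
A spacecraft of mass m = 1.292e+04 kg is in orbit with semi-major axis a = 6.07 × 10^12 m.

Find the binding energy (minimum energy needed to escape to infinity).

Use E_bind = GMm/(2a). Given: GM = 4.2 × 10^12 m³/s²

Total orbital energy is E = −GMm/(2a); binding energy is E_bind = −E = GMm/(2a).
E_bind = 4.2e+12 · 1.292e+04 / (2 · 6.07e+12) J ≈ 4470 J = 4.47 kJ.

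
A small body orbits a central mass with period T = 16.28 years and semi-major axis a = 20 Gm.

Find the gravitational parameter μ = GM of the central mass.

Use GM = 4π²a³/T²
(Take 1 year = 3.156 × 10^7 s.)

Convert to SI: T = 16.28 years = 5.13797e+08 s; a = 20 Gm = 2e+10 m.
GM = 4π² · a³ / T².
GM = 4π² · (2e+10)³ / (5.13797e+08)² m³/s² ≈ 1.196e+15 m³/s² = 1.196 × 10^15 m³/s².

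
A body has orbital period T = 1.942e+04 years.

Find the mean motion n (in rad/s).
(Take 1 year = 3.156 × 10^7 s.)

Convert to SI: T = 1.942e+04 years = 6.12895e+11 s.
n = 2π / T.
n = 2π / 6.12895e+11 s ≈ 1.025e-11 rad/s.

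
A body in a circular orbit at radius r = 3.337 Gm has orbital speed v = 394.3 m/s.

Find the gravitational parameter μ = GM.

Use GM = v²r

Convert to SI: r = 3.337 Gm = 3.337e+09 m.
For a circular orbit v² = GM/r, so GM = v² · r.
GM = (394.3)² · 3.337e+09 m³/s² ≈ 5.188e+14 m³/s² = 5.188 × 10^14 m³/s².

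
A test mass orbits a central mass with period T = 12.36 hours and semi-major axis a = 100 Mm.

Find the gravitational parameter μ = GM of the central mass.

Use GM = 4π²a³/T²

Convert to SI: T = 12.36 hours = 44496 s; a = 100 Mm = 1e+08 m.
GM = 4π² · a³ / T².
GM = 4π² · (1e+08)³ / (44496)² m³/s² ≈ 1.994e+16 m³/s² = 1.994 × 10^16 m³/s².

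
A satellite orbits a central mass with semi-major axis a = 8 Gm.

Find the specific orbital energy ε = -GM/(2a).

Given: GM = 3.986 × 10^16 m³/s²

Convert to SI: a = 8 Gm = 8e+09 m.
ε = −GM / (2a).
ε = −3.986e+16 / (2 · 8e+09) J/kg ≈ -2.491e+06 J/kg = -2.491 MJ/kg.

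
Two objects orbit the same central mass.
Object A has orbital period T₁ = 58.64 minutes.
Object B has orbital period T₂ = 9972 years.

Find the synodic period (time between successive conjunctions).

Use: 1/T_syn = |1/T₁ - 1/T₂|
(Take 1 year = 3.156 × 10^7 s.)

Convert to SI: T₁ = 58.64 minutes = 3518.4 s; T₂ = 9972 years = 3.14716e+11 s.
T_syn = |T₁ · T₂ / (T₁ − T₂)|.
T_syn = |3518.4 · 3.14716e+11 / (3518.4 − 3.14716e+11)| s ≈ 3518 s = 58.64 minutes.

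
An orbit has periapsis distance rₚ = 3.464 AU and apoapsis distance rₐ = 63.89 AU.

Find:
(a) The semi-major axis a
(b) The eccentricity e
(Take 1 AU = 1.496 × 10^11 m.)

Convert to SI: rₚ = 3.464 AU = 5.18214e+11 m; rₐ = 63.89 AU = 9.55794e+12 m.
(a) a = (rₚ + rₐ) / 2 = (5.18214e+11 + 9.55794e+12) / 2 ≈ 5.038e+12 m = 33.68 AU.
(b) e = (rₐ − rₚ) / (rₐ + rₚ) = (9.55794e+12 − 5.18214e+11) / (9.55794e+12 + 5.18214e+11) ≈ 0.8971.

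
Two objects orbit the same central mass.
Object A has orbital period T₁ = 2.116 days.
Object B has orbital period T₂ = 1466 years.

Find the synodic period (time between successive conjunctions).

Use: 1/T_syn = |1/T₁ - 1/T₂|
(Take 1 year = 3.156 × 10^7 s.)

Convert to SI: T₁ = 2.116 days = 182822 s; T₂ = 1466 years = 4.6267e+10 s.
T_syn = |T₁ · T₂ / (T₁ − T₂)|.
T_syn = |182822 · 4.6267e+10 / (182822 − 4.6267e+10)| s ≈ 1.828e+05 s = 2.116 days.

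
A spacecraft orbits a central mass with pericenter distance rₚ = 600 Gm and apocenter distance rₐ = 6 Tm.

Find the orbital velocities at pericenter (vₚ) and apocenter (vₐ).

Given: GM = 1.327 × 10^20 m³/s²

Convert to SI: rₚ = 600 Gm = 6e+11 m; rₐ = 6 Tm = 6e+12 m.
Use the vis-viva equation v² = GM(2/r − 1/a) with a = (rₚ + rₐ)/2 = (6e+11 + 6e+12)/2 = 3.3e+12 m.
vₚ = √(GM · (2/rₚ − 1/a)) = √(1.327e+20 · (2/6e+11 − 1/3.3e+12)) m/s ≈ 2.005e+04 m/s = 20.05 km/s.
vₐ = √(GM · (2/rₐ − 1/a)) = √(1.327e+20 · (2/6e+12 − 1/3.3e+12)) m/s ≈ 2005 m/s = 2.005 km/s.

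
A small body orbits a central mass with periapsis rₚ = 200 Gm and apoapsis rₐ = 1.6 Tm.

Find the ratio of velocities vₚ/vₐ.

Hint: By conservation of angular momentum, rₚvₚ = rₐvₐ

Convert to SI: rₚ = 200 Gm = 2e+11 m; rₐ = 1.6 Tm = 1.6e+12 m.
Conservation of angular momentum gives rₚvₚ = rₐvₐ, so vₚ/vₐ = rₐ/rₚ.
vₚ/vₐ = 1.6e+12 / 2e+11 ≈ 8.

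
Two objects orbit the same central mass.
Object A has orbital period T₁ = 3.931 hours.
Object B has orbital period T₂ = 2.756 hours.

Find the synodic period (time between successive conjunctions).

Convert to SI: T₁ = 3.931 hours = 14151.6 s; T₂ = 2.756 hours = 9921.6 s.
T_syn = |T₁ · T₂ / (T₁ − T₂)|.
T_syn = |14151.6 · 9921.6 / (14151.6 − 9921.6)| s ≈ 3.319e+04 s = 9.22 hours.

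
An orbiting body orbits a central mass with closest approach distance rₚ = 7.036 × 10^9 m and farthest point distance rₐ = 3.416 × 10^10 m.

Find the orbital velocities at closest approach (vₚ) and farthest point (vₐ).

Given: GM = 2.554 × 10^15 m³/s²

Use the vis-viva equation v² = GM(2/r − 1/a) with a = (rₚ + rₐ)/2 = (7.036e+09 + 3.416e+10)/2 = 2.0598e+10 m.
vₚ = √(GM · (2/rₚ − 1/a)) = √(2.554e+15 · (2/7.036e+09 − 1/2.0598e+10)) m/s ≈ 775.9 m/s = 775.9 m/s.
vₐ = √(GM · (2/rₐ − 1/a)) = √(2.554e+15 · (2/3.416e+10 − 1/2.0598e+10)) m/s ≈ 159.8 m/s = 159.8 m/s.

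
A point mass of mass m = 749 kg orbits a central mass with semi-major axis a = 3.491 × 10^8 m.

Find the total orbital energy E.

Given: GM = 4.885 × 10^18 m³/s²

E = −GMm / (2a).
E = −4.885e+18 · 749 / (2 · 3.491e+08) J ≈ -5.24e+12 J = -5.24 TJ.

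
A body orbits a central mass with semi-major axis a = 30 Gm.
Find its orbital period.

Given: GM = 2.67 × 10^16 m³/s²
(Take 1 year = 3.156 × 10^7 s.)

Convert to SI: a = 30 Gm = 3e+10 m.
Kepler's third law: T = 2π √(a³ / GM).
Substituting a = 3e+10 m and GM = 2.67e+16 m³/s²:
T = 2π √((3e+10)³ / 2.67e+16) s
T ≈ 1.998e+08 s = 6.331 years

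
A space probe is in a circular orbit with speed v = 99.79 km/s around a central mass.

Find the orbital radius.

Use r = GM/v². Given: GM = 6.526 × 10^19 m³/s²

Convert to SI: v = 99.79 km/s = 99790 m/s.
For a circular orbit, v² = GM / r, so r = GM / v².
r = 6.526e+19 / (99790)² m ≈ 6.553e+09 m = 6.553 Gm.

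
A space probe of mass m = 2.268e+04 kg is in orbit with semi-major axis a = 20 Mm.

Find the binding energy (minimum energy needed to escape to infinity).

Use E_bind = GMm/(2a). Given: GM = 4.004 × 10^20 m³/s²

Convert to SI: a = 20 Mm = 2e+07 m.
Total orbital energy is E = −GMm/(2a); binding energy is E_bind = −E = GMm/(2a).
E_bind = 4.004e+20 · 2.268e+04 / (2 · 2e+07) J ≈ 2.27e+17 J = 227 PJ.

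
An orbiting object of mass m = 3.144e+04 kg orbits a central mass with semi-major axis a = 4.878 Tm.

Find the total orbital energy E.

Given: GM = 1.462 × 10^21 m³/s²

Convert to SI: a = 4.878 Tm = 4.878e+12 m.
E = −GMm / (2a).
E = −1.462e+21 · 3.144e+04 / (2 · 4.878e+12) J ≈ -4.711e+12 J = -4.711 TJ.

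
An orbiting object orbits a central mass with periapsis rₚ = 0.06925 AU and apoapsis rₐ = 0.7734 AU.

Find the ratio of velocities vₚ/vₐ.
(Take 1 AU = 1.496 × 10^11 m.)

Convert to SI: rₚ = 0.06925 AU = 1.03598e+10 m; rₐ = 0.7734 AU = 1.15701e+11 m.
Conservation of angular momentum gives rₚvₚ = rₐvₐ, so vₚ/vₐ = rₐ/rₚ.
vₚ/vₐ = 1.15701e+11 / 1.03598e+10 ≈ 11.17.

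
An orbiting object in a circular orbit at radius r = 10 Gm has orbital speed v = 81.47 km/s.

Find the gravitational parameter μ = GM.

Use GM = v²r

Convert to SI: r = 10 Gm = 1e+10 m; v = 81.47 km/s = 81470 m/s.
For a circular orbit v² = GM/r, so GM = v² · r.
GM = (81470)² · 1e+10 m³/s² ≈ 6.637e+19 m³/s² = 6.637 × 10^19 m³/s².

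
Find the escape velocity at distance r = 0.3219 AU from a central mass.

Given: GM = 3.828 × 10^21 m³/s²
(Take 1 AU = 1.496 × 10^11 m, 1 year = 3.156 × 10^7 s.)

Convert to SI: r = 0.3219 AU = 4.81562e+10 m.
Escape velocity comes from setting total energy to zero: ½v² − GM/r = 0 ⇒ v_esc = √(2GM / r).
v_esc = √(2 · 3.828e+21 / 4.81562e+10) m/s ≈ 3.987e+05 m/s = 84.12 AU/year.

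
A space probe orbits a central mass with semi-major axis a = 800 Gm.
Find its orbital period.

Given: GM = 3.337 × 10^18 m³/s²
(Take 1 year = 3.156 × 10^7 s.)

Convert to SI: a = 800 Gm = 8e+11 m.
Kepler's third law: T = 2π √(a³ / GM).
Substituting a = 8e+11 m and GM = 3.337e+18 m³/s²:
T = 2π √((8e+11)³ / 3.337e+18) s
T ≈ 2.461e+09 s = 77.98 years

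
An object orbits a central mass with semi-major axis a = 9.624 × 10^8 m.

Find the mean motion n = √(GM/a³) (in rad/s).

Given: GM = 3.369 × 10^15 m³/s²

n = √(GM / a³).
n = √(3.369e+15 / (9.624e+08)³) rad/s ≈ 1.944e-06 rad/s.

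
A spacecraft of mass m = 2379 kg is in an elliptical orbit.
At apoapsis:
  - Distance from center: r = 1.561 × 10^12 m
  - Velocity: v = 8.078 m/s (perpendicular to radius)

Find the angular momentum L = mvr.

Since v is perpendicular to r, L = m · v · r.
L = 2379 · 8.078 · 1.561e+12 kg·m²/s ≈ 3e+16 kg·m²/s.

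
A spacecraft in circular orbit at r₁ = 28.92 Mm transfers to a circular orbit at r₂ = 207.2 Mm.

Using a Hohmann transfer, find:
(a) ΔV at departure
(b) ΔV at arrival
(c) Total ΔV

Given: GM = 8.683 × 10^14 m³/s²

Convert to SI: r₁ = 28.92 Mm = 2.892e+07 m; r₂ = 207.2 Mm = 2.072e+08 m.
Transfer semi-major axis: a_t = (r₁ + r₂)/2 = (2.892e+07 + 2.072e+08)/2 = 1.1806e+08 m.
Circular speeds: v₁ = √(GM/r₁) = 5479.43 m/s, v₂ = √(GM/r₂) = 2047.1 m/s.
Transfer speeds (vis-viva v² = GM(2/r − 1/a_t)): v₁ᵗ = 7259.04 m/s, v₂ᵗ = 1013.18 m/s.
(a) ΔV₁ = |v₁ᵗ − v₁| ≈ 1780 m/s = 1.78 km/s.
(b) ΔV₂ = |v₂ − v₂ᵗ| ≈ 1034 m/s = 1.034 km/s.
(c) ΔV_total = ΔV₁ + ΔV₂ ≈ 2814 m/s = 2.814 km/s.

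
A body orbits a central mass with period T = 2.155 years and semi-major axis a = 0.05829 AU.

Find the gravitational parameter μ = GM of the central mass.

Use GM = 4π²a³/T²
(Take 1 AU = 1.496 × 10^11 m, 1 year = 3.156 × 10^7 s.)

Convert to SI: T = 2.155 years = 6.80118e+07 s; a = 0.05829 AU = 8.72018e+09 m.
GM = 4π² · a³ / T².
GM = 4π² · (8.72018e+09)³ / (6.80118e+07)² m³/s² ≈ 5.659e+15 m³/s² = 5.659 × 10^15 m³/s².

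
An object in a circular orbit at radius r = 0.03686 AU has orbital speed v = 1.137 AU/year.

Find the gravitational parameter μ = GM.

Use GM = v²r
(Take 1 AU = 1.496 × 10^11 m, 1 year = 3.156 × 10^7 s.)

Convert to SI: r = 0.03686 AU = 5.51426e+09 m; v = 1.137 AU/year = 5389.58 m/s.
For a circular orbit v² = GM/r, so GM = v² · r.
GM = (5389.58)² · 5.51426e+09 m³/s² ≈ 1.602e+17 m³/s² = 1.602 × 10^17 m³/s².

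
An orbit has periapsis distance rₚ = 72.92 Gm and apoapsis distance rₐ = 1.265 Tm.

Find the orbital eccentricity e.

Convert to SI: rₚ = 72.92 Gm = 7.292e+10 m; rₐ = 1.265 Tm = 1.265e+12 m.
e = (rₐ − rₚ) / (rₐ + rₚ).
e = (1.265e+12 − 7.292e+10) / (1.265e+12 + 7.292e+10) = 1.19208e+12 / 1.33792e+12 ≈ 0.891.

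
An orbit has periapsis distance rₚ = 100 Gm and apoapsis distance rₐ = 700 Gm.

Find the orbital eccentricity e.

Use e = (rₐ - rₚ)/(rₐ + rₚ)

Convert to SI: rₚ = 100 Gm = 1e+11 m; rₐ = 700 Gm = 7e+11 m.
e = (rₐ − rₚ) / (rₐ + rₚ).
e = (7e+11 − 1e+11) / (7e+11 + 1e+11) = 6e+11 / 8e+11 ≈ 0.75.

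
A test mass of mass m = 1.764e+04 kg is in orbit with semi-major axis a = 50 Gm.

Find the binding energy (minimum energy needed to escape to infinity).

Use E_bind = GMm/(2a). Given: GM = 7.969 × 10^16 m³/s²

Convert to SI: a = 50 Gm = 5e+10 m.
Total orbital energy is E = −GMm/(2a); binding energy is E_bind = −E = GMm/(2a).
E_bind = 7.969e+16 · 1.764e+04 / (2 · 5e+10) J ≈ 1.406e+10 J = 14.06 GJ.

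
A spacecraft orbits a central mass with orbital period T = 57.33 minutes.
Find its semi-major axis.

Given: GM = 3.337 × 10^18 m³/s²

Convert to SI: T = 57.33 minutes = 3439.8 s.
Invert Kepler's third law: a = (GM · T² / (4π²))^(1/3).
Substituting T = 3439.8 s and GM = 3.337e+18 m³/s²:
a = (3.337e+18 · (3439.8)² / (4π²))^(1/3) m
a ≈ 1e+08 m = 100 Mm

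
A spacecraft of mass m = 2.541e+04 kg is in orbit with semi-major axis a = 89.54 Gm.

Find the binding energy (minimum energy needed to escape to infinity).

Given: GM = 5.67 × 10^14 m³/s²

Convert to SI: a = 89.54 Gm = 8.954e+10 m.
Total orbital energy is E = −GMm/(2a); binding energy is E_bind = −E = GMm/(2a).
E_bind = 5.67e+14 · 2.541e+04 / (2 · 8.954e+10) J ≈ 8.045e+07 J = 80.45 MJ.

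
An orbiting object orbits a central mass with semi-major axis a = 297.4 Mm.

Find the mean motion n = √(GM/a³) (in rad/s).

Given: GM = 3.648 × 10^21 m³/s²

Convert to SI: a = 297.4 Mm = 2.974e+08 m.
n = √(GM / a³).
n = √(3.648e+21 / (2.974e+08)³) rad/s ≈ 0.01178 rad/s.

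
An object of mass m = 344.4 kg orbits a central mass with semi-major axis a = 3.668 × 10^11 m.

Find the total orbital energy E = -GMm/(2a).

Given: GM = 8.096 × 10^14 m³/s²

E = −GMm / (2a).
E = −8.096e+14 · 344.4 / (2 · 3.668e+11) J ≈ -3.801e+05 J = -380.1 kJ.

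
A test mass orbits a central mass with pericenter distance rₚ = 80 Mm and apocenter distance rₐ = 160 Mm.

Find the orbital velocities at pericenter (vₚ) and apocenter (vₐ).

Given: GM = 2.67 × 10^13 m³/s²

Convert to SI: rₚ = 80 Mm = 8e+07 m; rₐ = 160 Mm = 1.6e+08 m.
Use the vis-viva equation v² = GM(2/r − 1/a) with a = (rₚ + rₐ)/2 = (8e+07 + 1.6e+08)/2 = 1.2e+08 m.
vₚ = √(GM · (2/rₚ − 1/a)) = √(2.67e+13 · (2/8e+07 − 1/1.2e+08)) m/s ≈ 667.1 m/s = 667.1 m/s.
vₐ = √(GM · (2/rₐ − 1/a)) = √(2.67e+13 · (2/1.6e+08 − 1/1.2e+08)) m/s ≈ 333.5 m/s = 333.5 m/s.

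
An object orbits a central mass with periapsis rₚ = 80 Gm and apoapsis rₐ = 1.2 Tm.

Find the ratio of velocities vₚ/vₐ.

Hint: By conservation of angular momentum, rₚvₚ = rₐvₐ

Convert to SI: rₚ = 80 Gm = 8e+10 m; rₐ = 1.2 Tm = 1.2e+12 m.
Conservation of angular momentum gives rₚvₚ = rₐvₐ, so vₚ/vₐ = rₐ/rₚ.
vₚ/vₐ = 1.2e+12 / 8e+10 ≈ 15.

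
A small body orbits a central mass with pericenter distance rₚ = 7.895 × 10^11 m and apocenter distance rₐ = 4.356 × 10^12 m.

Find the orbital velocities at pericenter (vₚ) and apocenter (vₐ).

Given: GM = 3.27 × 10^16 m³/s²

Use the vis-viva equation v² = GM(2/r − 1/a) with a = (rₚ + rₐ)/2 = (7.895e+11 + 4.356e+12)/2 = 2.57275e+12 m.
vₚ = √(GM · (2/rₚ − 1/a)) = √(3.27e+16 · (2/7.895e+11 − 1/2.57275e+12)) m/s ≈ 264.8 m/s = 264.8 m/s.
vₐ = √(GM · (2/rₐ − 1/a)) = √(3.27e+16 · (2/4.356e+12 − 1/2.57275e+12)) m/s ≈ 48 m/s = 48 m/s.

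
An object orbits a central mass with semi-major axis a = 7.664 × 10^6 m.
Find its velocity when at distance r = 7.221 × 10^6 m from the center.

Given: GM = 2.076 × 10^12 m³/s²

Vis-viva: v = √(GM · (2/r − 1/a)).
2/r − 1/a = 2/7.221e+06 − 1/7.664e+06 = 1.4649e-07 m⁻¹.
v = √(2.076e+12 · 1.4649e-07) m/s ≈ 551.5 m/s = 551.5 m/s.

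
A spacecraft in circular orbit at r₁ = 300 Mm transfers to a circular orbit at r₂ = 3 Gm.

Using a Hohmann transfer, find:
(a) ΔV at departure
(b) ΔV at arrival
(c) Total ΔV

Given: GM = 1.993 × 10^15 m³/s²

Convert to SI: r₁ = 300 Mm = 3e+08 m; r₂ = 3 Gm = 3e+09 m.
Transfer semi-major axis: a_t = (r₁ + r₂)/2 = (3e+08 + 3e+09)/2 = 1.65e+09 m.
Circular speeds: v₁ = √(GM/r₁) = 2577.47 m/s, v₂ = √(GM/r₂) = 815.066 m/s.
Transfer speeds (vis-viva v² = GM(2/r − 1/a_t)): v₁ᵗ = 3475.46 m/s, v₂ᵗ = 347.546 m/s.
(a) ΔV₁ = |v₁ᵗ − v₁| ≈ 898 m/s = 898 m/s.
(b) ΔV₂ = |v₂ − v₂ᵗ| ≈ 467.5 m/s = 467.5 m/s.
(c) ΔV_total = ΔV₁ + ΔV₂ ≈ 1366 m/s = 1.366 km/s.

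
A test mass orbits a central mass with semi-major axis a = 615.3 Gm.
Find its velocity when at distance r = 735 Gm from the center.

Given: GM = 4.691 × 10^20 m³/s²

Convert to SI: a = 615.3 Gm = 6.153e+11 m; r = 735 Gm = 7.35e+11 m.
Vis-viva: v = √(GM · (2/r − 1/a)).
2/r − 1/a = 2/7.35e+11 − 1/6.153e+11 = 1.09586e-12 m⁻¹.
v = √(4.691e+20 · 1.09586e-12) m/s ≈ 2.267e+04 m/s = 22.67 km/s.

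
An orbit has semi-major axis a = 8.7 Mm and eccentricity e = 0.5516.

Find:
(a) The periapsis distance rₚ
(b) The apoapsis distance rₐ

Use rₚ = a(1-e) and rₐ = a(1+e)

Convert to SI: a = 8.7 Mm = 8.7e+06 m.
(a) rₚ = a(1 − e) = 8.7e+06 · (1 − 0.5516) = 8.7e+06 · 0.4484 ≈ 3.901e+06 m = 3.901 Mm.
(b) rₐ = a(1 + e) = 8.7e+06 · (1 + 0.5516) = 8.7e+06 · 1.5516 ≈ 1.35e+07 m = 13.5 Mm.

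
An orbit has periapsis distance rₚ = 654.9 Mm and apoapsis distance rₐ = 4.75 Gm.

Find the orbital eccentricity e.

Convert to SI: rₚ = 654.9 Mm = 6.549e+08 m; rₐ = 4.75 Gm = 4.75e+09 m.
e = (rₐ − rₚ) / (rₐ + rₚ).
e = (4.75e+09 − 6.549e+08) / (4.75e+09 + 6.549e+08) = 4.0951e+09 / 5.4049e+09 ≈ 0.7577.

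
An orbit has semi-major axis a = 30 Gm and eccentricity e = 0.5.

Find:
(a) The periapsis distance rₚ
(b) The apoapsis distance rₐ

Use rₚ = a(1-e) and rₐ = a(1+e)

Convert to SI: a = 30 Gm = 3e+10 m.
(a) rₚ = a(1 − e) = 3e+10 · (1 − 0.5) = 3e+10 · 0.5 ≈ 1.5e+10 m = 15 Gm.
(b) rₐ = a(1 + e) = 3e+10 · (1 + 0.5) = 3e+10 · 1.5 ≈ 4.5e+10 m = 45 Gm.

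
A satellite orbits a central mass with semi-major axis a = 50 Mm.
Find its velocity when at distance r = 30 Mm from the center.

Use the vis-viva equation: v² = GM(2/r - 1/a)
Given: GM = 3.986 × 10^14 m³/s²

Convert to SI: a = 50 Mm = 5e+07 m; r = 30 Mm = 3e+07 m.
Vis-viva: v = √(GM · (2/r − 1/a)).
2/r − 1/a = 2/3e+07 − 1/5e+07 = 4.66667e-08 m⁻¹.
v = √(3.986e+14 · 4.66667e-08) m/s ≈ 4313 m/s = 4.313 km/s.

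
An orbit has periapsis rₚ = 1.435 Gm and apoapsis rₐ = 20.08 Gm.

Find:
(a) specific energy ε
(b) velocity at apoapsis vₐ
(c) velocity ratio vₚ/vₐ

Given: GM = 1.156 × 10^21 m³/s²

Convert to SI: rₚ = 1.435 Gm = 1.435e+09 m; rₐ = 20.08 Gm = 2.008e+10 m.
(a) With a = (rₚ + rₐ)/2 = 1.07575e+10 m, ε = −GM/(2a) = −1.156e+21/(2 · 1.07575e+10) J/kg ≈ -5.373e+10 J/kg
(b) With a = (rₚ + rₐ)/2 = 1.07575e+10 m, vₐ = √(GM (2/rₐ − 1/a)) = √(1.156e+21 · (2/2.008e+10 − 1/1.07575e+10)) m/s ≈ 8.763e+04 m/s
(c) Conservation of angular momentum (rₚvₚ = rₐvₐ) gives vₚ/vₐ = rₐ/rₚ = 2.008e+10/1.435e+09 ≈ 13.99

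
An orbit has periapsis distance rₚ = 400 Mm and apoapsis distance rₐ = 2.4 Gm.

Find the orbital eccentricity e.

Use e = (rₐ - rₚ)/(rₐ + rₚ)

Convert to SI: rₚ = 400 Mm = 4e+08 m; rₐ = 2.4 Gm = 2.4e+09 m.
e = (rₐ − rₚ) / (rₐ + rₚ).
e = (2.4e+09 − 4e+08) / (2.4e+09 + 4e+08) = 2e+09 / 2.8e+09 ≈ 0.7143.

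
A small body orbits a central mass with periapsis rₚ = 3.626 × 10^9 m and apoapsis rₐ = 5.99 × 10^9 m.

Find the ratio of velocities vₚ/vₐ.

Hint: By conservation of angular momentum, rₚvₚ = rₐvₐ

Conservation of angular momentum gives rₚvₚ = rₐvₐ, so vₚ/vₐ = rₐ/rₚ.
vₚ/vₐ = 5.99e+09 / 3.626e+09 ≈ 1.652.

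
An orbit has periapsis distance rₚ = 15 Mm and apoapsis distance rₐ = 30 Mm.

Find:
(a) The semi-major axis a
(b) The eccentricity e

Convert to SI: rₚ = 15 Mm = 1.5e+07 m; rₐ = 30 Mm = 3e+07 m.
(a) a = (rₚ + rₐ) / 2 = (1.5e+07 + 3e+07) / 2 ≈ 2.25e+07 m = 22.5 Mm.
(b) e = (rₐ − rₚ) / (rₐ + rₚ) = (3e+07 − 1.5e+07) / (3e+07 + 1.5e+07) ≈ 0.3333.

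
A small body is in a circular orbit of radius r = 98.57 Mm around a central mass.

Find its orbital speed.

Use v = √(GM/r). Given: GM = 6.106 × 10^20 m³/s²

Convert to SI: r = 98.57 Mm = 9.857e+07 m.
For a circular orbit, gravity supplies the centripetal force, so v = √(GM / r).
v = √(6.106e+20 / 9.857e+07) m/s ≈ 2.489e+06 m/s = 2489 km/s.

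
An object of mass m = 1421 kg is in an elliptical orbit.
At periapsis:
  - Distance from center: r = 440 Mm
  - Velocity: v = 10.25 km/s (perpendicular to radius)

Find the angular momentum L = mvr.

Convert to SI: r = 440 Mm = 4.4e+08 m; v = 10.25 km/s = 10250 m/s.
Since v is perpendicular to r, L = m · v · r.
L = 1421 · 10250 · 4.4e+08 kg·m²/s ≈ 6.409e+15 kg·m²/s.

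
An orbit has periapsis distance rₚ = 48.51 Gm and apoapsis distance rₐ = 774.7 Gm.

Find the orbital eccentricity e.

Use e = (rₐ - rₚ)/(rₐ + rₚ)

Convert to SI: rₚ = 48.51 Gm = 4.851e+10 m; rₐ = 774.7 Gm = 7.747e+11 m.
e = (rₐ − rₚ) / (rₐ + rₚ).
e = (7.747e+11 − 4.851e+10) / (7.747e+11 + 4.851e+10) = 7.2619e+11 / 8.2321e+11 ≈ 0.8821.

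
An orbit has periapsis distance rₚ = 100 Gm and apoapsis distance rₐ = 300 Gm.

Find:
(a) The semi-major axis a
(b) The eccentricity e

Convert to SI: rₚ = 100 Gm = 1e+11 m; rₐ = 300 Gm = 3e+11 m.
(a) a = (rₚ + rₐ) / 2 = (1e+11 + 3e+11) / 2 ≈ 2e+11 m = 200 Gm.
(b) e = (rₐ − rₚ) / (rₐ + rₚ) = (3e+11 − 1e+11) / (3e+11 + 1e+11) ≈ 0.5.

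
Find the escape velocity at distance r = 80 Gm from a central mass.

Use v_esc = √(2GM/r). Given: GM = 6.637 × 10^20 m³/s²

Convert to SI: r = 80 Gm = 8e+10 m.
Escape velocity comes from setting total energy to zero: ½v² − GM/r = 0 ⇒ v_esc = √(2GM / r).
v_esc = √(2 · 6.637e+20 / 8e+10) m/s ≈ 1.288e+05 m/s = 128.8 km/s.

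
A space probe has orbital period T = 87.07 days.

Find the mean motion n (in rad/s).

Convert to SI: T = 87.07 days = 7.52285e+06 s.
n = 2π / T.
n = 2π / 7.52285e+06 s ≈ 8.352e-07 rad/s.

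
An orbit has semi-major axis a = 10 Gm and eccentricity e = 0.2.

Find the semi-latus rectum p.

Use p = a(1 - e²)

Convert to SI: a = 10 Gm = 1e+10 m.
p = a (1 − e²).
p = 1e+10 · (1 − (0.2)²) = 1e+10 · 0.96 ≈ 9.6e+09 m = 9.6 Gm.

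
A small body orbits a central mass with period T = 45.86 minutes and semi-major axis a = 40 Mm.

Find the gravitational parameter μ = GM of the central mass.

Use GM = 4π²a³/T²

Convert to SI: T = 45.86 minutes = 2751.6 s; a = 40 Mm = 4e+07 m.
GM = 4π² · a³ / T².
GM = 4π² · (4e+07)³ / (2751.6)² m³/s² ≈ 3.337e+17 m³/s² = 3.337 × 10^17 m³/s².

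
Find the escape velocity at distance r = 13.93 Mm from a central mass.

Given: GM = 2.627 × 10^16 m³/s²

Convert to SI: r = 13.93 Mm = 1.393e+07 m.
Escape velocity comes from setting total energy to zero: ½v² − GM/r = 0 ⇒ v_esc = √(2GM / r).
v_esc = √(2 · 2.627e+16 / 1.393e+07) m/s ≈ 6.141e+04 m/s = 61.41 km/s.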